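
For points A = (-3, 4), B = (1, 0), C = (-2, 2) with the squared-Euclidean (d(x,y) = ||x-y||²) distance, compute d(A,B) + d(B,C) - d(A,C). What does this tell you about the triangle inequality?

d(A,B) = 4² + 4² = 32, d(B,C) = 3² + 2² = 13, d(A,C) = 1² + 2² = 5.
d(A,B) + d(B,C) - d(A,C) = 32 + 13 - 5 = 45 - 5 = 40. This is ≥ 0, so the triangle inequality holds for these points.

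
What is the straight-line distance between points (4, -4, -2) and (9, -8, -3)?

√(Σ(x_i - y_i)²) = √((4 - 9)² + (-4 - (-8))² + (-2 - (-3))²)
= √((-5)² + 4² + 1²) = √(25 + 16 + 1) = √42 ≈ 6.4807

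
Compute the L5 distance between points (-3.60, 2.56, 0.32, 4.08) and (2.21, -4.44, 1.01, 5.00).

(Σ|x_i - y_i|^5)^(1/5) = (|-3.6 - 2.21|^5 + |2.56 - (-4.44)|^5 + |0.32 - 1.01|^5 + |4.08 - 5|^5)^(1/5)
= (5.81^5 + 7^5 + 0.69^5 + 0.92^5)^(1/5) ≈ (6620.3456 + 16807 + 0.1564 + 0.6591)^(1/5) = (23428.1611)^(1/5) ≈ 7.4808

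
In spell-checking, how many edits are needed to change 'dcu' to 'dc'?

Let D[i][j] be the edit distance between the first i characters of 'dcu' and the first j characters of 'dc', with D[i][0] = i, D[0][j] = j, and D[i][j] = D[i-1][j-1] if the characters match, else 1 + min(D[i-1][j], D[i][j-1], D[i-1][j-1]). Filling the table (rows: prefixes of 'dcu', columns: prefixes of 'dc'):
     ε  d  c
  ε  0  1  2
  d  1  0  1
  c  2  1  0
  u  3  2  1
The bottom-right entry gives D[3][2] = 1, so no sequence of fewer than 1 edit works. Backtracking through the table gives one optimal edit sequence (1 edit):
  dcu → dc (del u @3)
Edit distance = 1.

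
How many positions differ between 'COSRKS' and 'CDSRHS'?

Differing positions: 2, 5. Hamming distance = 2.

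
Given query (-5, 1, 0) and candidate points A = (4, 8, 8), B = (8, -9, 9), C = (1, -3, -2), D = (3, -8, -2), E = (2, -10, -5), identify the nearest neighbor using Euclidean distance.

Distances: d(A) ≈ 13.9284, d(B) ≈ 18.7083, d(C) ≈ 7.4833, d(D) ≈ 12.2066, d(E) ≈ 13.9642. Nearest: C = (1, -3, -2) with distance 7.4833.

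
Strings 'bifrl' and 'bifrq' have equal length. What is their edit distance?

Let D[i][j] be the edit distance between the first i characters of 'bifrl' and the first j characters of 'bifrq', with D[i][0] = i, D[0][j] = j, and D[i][j] = D[i-1][j-1] if the characters match, else 1 + min(D[i-1][j], D[i][j-1], D[i-1][j-1]). Filling the table (rows: prefixes of 'bifrl', columns: prefixes of 'bifrq'):
     ε  b  i  f  r  q
  ε  0  1  2  3  4  5
  b  1  0  1  2  3  4
  i  2  1  0  1  2  3
  f  3  2  1  0  1  2
  r  4  3  2  1  0  1
  l  5  4  3  2  1  1
The bottom-right entry gives D[5][5] = 1, so no sequence of fewer than 1 edit works. Backtracking through the table gives one optimal edit sequence (1 edit):
  bifrl → bifrq (sub l→q @5)
Edit distance = 1.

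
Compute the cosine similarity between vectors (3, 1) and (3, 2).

With u = (3, 1), v = (3, 2):
u·v = 3·3 + 1·2 = 9 + 2 = 11.
|u| = √(3² + 1²) = √10, |v| = √(3² + 2²) = √13, so |u||v| = √(10·13) = √130.
cos θ = (u·v)/(|u||v|) = 11/√130 ≈ 0.9648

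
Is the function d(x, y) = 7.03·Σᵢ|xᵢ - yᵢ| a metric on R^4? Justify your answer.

Yes. The L1 (Manhattan) norm induces a metric on R^4, and multiplying a metric by a positive constant 7.03 > 0 preserves all four axioms: non-negativity (7.03·||x-y|| ≥ 0), identity (7.03·||x-y|| = 0 ⟺ ||x-y|| = 0 ⟺ x = y), symmetry (||x-y|| = ||y-x||), and the triangle inequality (7.03·||x-z|| ≤ 7.03·||x-y|| + 7.03·||y-z||). So d is a metric.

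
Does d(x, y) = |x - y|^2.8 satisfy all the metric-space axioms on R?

No. d(x,y) = |x-y|^2.8 fails the triangle inequality since p = 2.8 > 1. Counterexample: x = -5, y = 7, z = 19. d(x,z) = |-5 - 19|^2.8 = 24^2.8 ≈ 7321.3552, but d(x,y) + d(y,z) = 12^2.8 + 12^2.8 ≈ 1051.2536 + 1051.2536 = 2102.5072. Since 7321.3552 > 2102.5072, the triangle inequality is violated.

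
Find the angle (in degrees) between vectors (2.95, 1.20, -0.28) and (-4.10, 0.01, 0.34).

With u = (2.95, 1.20, -0.28), v = (-4.10, 0.01, 0.34):
u·v = 2.95·(-4.1) + 1.2·0.01 + (-0.28)·0.34 = (-12.095) + 0.012 + (-0.0952) = -12.1782.
|u| = √(2.95² + 1.2² + (-0.28)²) = √(8.7025 + 1.44 + 0.0784) = √10.2209, |v| = √((-4.1)² + 0.01² + 0.34²) = √(16.81 + 0.0001 + 0.1156) = √16.9257.
cos θ = (u·v)/(|u||v|) = -12.1782/(√10.2209·√16.9257) ≈ -0.925902
θ = arccos(-0.925902) ≈ 157.8°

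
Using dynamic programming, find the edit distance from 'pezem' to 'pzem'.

Let D[i][j] be the edit distance between the first i characters of 'pezem' and the first j characters of 'pzem', with D[i][0] = i, D[0][j] = j, and D[i][j] = D[i-1][j-1] if the characters match, else 1 + min(D[i-1][j], D[i][j-1], D[i-1][j-1]). Filling the table (rows: prefixes of 'pezem', columns: prefixes of 'pzem'):
     ε  p  z  e  m
  ε  0  1  2  3  4
  p  1  0  1  2  3
  e  2  1  1  1  2
  z  3  2  1  2  2
  e  4  3  2  1  2
  m  5  4  3  2  1
The bottom-right entry gives D[5][4] = 1, so no sequence of fewer than 1 edit works. Backtracking through the table gives one optimal edit sequence (1 edit):
  pezem → pzem (del e @2)
Edit distance = 1.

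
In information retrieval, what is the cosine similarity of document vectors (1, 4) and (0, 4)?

With u = (1, 4), v = (0, 4):
u·v = 1·0 + 4·4 = 0 + 16 = 16.
|u| = √(1² + 4²) = √17, |v| = √(0² + 4²) = √16, so |u||v| = √(17·16) = √272.
cos θ = (u·v)/(|u||v|) = 16/√272 ≈ 0.9701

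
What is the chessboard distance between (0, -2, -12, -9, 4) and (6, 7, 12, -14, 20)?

max(|x_i - y_i|) = max(|0 - 6|, |-2 - 7|, |-12 - 12|, |-9 - (-14)|, |4 - 20|) = max(6, 9, 24, 5, 16) = 24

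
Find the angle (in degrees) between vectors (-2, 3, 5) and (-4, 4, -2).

With u = (-2, 3, 5), v = (-4, 4, -2):
u·v = (-2)·(-4) + 3·4 + 5·(-2) = 8 + 12 + (-10) = 10.
|u| = √((-2)² + 3² + 5²) = √38, |v| = √((-4)² + 4² + (-2)²) = √36, so |u||v| = √(38·36) = √1368.
cos θ = (u·v)/(|u||v|) = 10/√1368 ≈ 0.270369
θ = arccos(0.270369) ≈ 74.31°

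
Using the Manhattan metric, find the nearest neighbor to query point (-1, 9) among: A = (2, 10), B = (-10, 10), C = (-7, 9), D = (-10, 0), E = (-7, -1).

Distances: d(A) = 4, d(B) = 10, d(C) = 6, d(D) = 18, d(E) = 16. Nearest: A = (2, 10) with distance 4.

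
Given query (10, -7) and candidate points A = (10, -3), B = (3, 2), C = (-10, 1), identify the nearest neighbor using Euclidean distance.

Distances: d(A) = 4, d(B) ≈ 11.4018, d(C) ≈ 21.5407. Nearest: A = (10, -3) with distance 4.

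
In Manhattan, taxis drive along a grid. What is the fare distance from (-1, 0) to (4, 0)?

Σ|x_i - y_i| = |-1 - 4| + |0 - 0| = 5 + 0 = 5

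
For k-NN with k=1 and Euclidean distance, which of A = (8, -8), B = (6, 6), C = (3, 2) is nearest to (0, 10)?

Distances: d(A) ≈ 19.6977, d(B) ≈ 7.2111, d(C) ≈ 8.544. Nearest: B = (6, 6) with distance 7.2111.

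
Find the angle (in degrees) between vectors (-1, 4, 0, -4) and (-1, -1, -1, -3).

With u = (-1, 4, 0, -4), v = (-1, -1, -1, -3):
u·v = (-1)·(-1) + 4·(-1) + 0·(-1) + (-4)·(-3) = 1 + (-4) + 0 + 12 = 9.
|u| = √((-1)² + 4² + 0² + (-4)²) = √33, |v| = √((-1)² + (-1)² + (-1)² + (-3)²) = √12, so |u||v| = √(33·12) = √396.
cos θ = (u·v)/(|u||v|) = 9/√396 ≈ 0.452267
θ = arccos(0.452267) ≈ 63.11°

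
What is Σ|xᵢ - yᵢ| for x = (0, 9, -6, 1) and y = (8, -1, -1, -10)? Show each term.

Σ|x_i - y_i| = |0 - 8| + |9 - (-1)| + |-6 - (-1)| + |1 - (-10)| = 8 + 10 + 5 + 11 = 34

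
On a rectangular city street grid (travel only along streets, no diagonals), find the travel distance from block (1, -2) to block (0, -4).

Σ|x_i - y_i| = |1 - 0| + |-2 - (-4)| = 1 + 2 = 3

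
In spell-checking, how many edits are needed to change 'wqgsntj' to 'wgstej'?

Let D[i][j] be the edit distance between the first i characters of 'wqgsntj' and the first j characters of 'wgstej', with D[i][0] = i, D[0][j] = j, and D[i][j] = D[i-1][j-1] if the characters match, else 1 + min(D[i-1][j], D[i][j-1], D[i-1][j-1]). Filling the table (rows: prefixes of 'wqgsntj', columns: prefixes of 'wgstej'):
     ε  w  g  s  t  e  j
  ε  0  1  2  3  4  5  6
  w  1  0  1  2  3  4  5
  q  2  1  1  2  3  4  5
  g  3  2  1  2  3  4  5
  s  4  3  2  1  2  3  4
  n  5  4  3  2  2  3  4
  t  6  5  4  3  2  3  4
  j  7  6  5  4  3  3  3
The bottom-right entry gives D[7][6] = 3, so no sequence of fewer than 3 edits works. Backtracking through the table gives one optimal edit sequence (3 edits):
  wqgsntj → wgsntj (del q @2)
  wgsntj → wgsttj (sub n→t @4)
  wgsttj → wgstej (sub t→e @5)
Edit distance = 3.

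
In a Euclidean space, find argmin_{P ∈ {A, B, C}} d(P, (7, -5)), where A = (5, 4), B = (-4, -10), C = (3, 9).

Distances: d(A) ≈ 9.2195, d(B) ≈ 12.083, d(C) ≈ 14.5602. Nearest: A = (5, 4) with distance 9.2195.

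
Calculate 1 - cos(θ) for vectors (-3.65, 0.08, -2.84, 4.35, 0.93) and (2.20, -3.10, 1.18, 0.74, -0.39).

With u = (-3.65, 0.08, -2.84, 4.35, 0.93), v = (2.20, -3.10, 1.18, 0.74, -0.39):
u·v = (-3.65)·2.2 + 0.08·(-3.1) + (-2.84)·1.18 + 4.35·0.74 + 0.93·(-0.39) = (-8.03) + (-0.248) + (-3.3512) + 3.219 + (-0.3627) = -8.7729.
|u| = √((-3.65)² + 0.08² + (-2.84)² + 4.35² + 0.93²) = √(13.3225 + 0.0064 + 8.0656 + 18.9225 + 0.8649) = √41.1819, |v| = √(2.2² + (-3.1)² + 1.18² + 0.74² + (-0.39)²) = √(4.84 + 9.61 + 1.3924 + 0.5476 + 0.1521) = √16.5421.
cos θ = (u·v)/(|u||v|) = -8.7729/(√41.1819·√16.5421) ≈ -0.3361
Cosine distance = 1 - cos θ ≈ 1 - (-0.3361) = 1.3361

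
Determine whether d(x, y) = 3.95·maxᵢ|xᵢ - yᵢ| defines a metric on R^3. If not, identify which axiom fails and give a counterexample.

Yes. The L∞ (Chebyshev) norm induces a metric on R^3, and multiplying a metric by a positive constant 3.95 > 0 preserves all four axioms: non-negativity (3.95·||x-y|| ≥ 0), identity (3.95·||x-y|| = 0 ⟺ ||x-y|| = 0 ⟺ x = y), symmetry (||x-y|| = ||y-x||), and the triangle inequality (3.95·||x-z|| ≤ 3.95·||x-y|| + 3.95·||y-z||). So d is a metric.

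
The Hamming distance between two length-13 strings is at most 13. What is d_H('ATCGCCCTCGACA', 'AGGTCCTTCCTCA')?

Differing positions: 2, 3, 4, 7, 10, 11. Hamming distance = 6. The maximum possible Hamming distance for length-13 strings is 13, so d_H/13 = 6/13 ≈ 0.4615.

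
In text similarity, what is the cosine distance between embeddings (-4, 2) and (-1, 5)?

With u = (-4, 2), v = (-1, 5):
u·v = (-4)·(-1) + 2·5 = 4 + 10 = 14.
|u| = √((-4)² + 2²) = √20, |v| = √((-1)² + 5²) = √26, so |u||v| = √(20·26) = √520.
cos θ = (u·v)/(|u||v|) = 14/√520 ≈ 0.6139
Cosine distance = 1 - cos θ ≈ 1 - 0.6139 = 0.3861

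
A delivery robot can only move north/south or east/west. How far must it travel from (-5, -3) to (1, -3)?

Σ|x_i - y_i| = |-5 - 1| + |-3 - (-3)| = 6 + 0 = 6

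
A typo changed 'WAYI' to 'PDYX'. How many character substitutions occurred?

Differing positions: 1, 2, 4. Hamming distance = 3.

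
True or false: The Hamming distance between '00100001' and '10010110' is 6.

Differing positions: 1, 3, 4, 6, 7, 8. Hamming distance = 6, so the claim is true.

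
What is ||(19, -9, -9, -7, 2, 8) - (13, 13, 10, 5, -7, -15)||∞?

max(|x_i - y_i|) = max(|19 - 13|, |-9 - 13|, |-9 - 10|, |-7 - 5|, |2 - (-7)|, |8 - (-15)|) = max(6, 22, 19, 12, 9, 23) = 23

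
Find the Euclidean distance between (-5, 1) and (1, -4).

√(Σ(x_i - y_i)²) = √((-5 - 1)² + (1 - (-4))²)
= √((-6)² + 5²) = √(36 + 25) = √61 ≈ 7.8102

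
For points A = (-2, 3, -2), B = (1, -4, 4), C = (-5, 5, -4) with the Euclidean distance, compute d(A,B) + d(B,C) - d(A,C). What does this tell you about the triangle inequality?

d(A,B) = √(3² + 7² + 6²) = √94 ≈ 9.6954, d(B,C) = √(6² + 9² + 8²) = √181 ≈ 13.4536, d(A,C) = √(3² + 2² + 2²) = √17 ≈ 4.1231.
d(A,B) + d(B,C) - d(A,C) = 9.6954 + 13.4536 - 4.1231 = 23.149 - 4.1231 = 19.0259 (to 4 decimal places). This is ≥ 0, so the triangle inequality holds for these points.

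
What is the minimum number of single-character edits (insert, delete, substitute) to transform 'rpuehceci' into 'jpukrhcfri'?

Let D[i][j] be the edit distance between the first i characters of 'rpuehceci' and the first j characters of 'jpukrhcfri', with D[i][0] = i, D[0][j] = j, and D[i][j] = D[i-1][j-1] if the characters match, else 1 + min(D[i-1][j], D[i][j-1], D[i-1][j-1]). Filling the table (rows: prefixes of 'rpuehceci', columns: prefixes of 'jpukrhcfri'):
     ε  j  p  u  k  r  h  c  f  r  i
  ε  0  1  2  3  4  5  6  7  8  9 10
  r  1  1  2  3  4  4  5  6  7  8  9
  p  2  2  1  2  3  4  5  6  7  8  9
  u  3  3  2  1  2  3  4  5  6  7  8
  e  4  4  3  2  2  3  4  5  6  7  8
  h  5  5  4  3  3  3  3  4  5  6  7
  c  6  6  5  4  4  4  4  3  4  5  6
  e  7  7  6  5  5  5  5  4  4  5  6
  c  8  8  7  6  6  6  6  5  5  5  6
  i  9  9  8  7  7  7  7  6  6  6  5
The bottom-right entry gives D[9][10] = 5, so no sequence of fewer than 5 edits works. Backtracking through the table gives one optimal edit sequence (5 edits):
  rpuehceci → jpuehceci (sub r→j @1)
  jpuehceci → jpukehceci (ins k @4)
  jpukehceci → jpukrhceci (sub e→r @5)
  jpukrhceci → jpukrhcfci (sub e→f @8)
  jpukrhcfci → jpukrhcfri (sub c→r @9)
Edit distance = 5.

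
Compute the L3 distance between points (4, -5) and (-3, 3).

(Σ|x_i - y_i|^3)^(1/3) = (|4 - (-3)|^3 + |-5 - 3|^3)^(1/3)
= (7^3 + 8^3)^(1/3) = (343 + 512)^(1/3) = (855)^(1/3) ≈ 9.4912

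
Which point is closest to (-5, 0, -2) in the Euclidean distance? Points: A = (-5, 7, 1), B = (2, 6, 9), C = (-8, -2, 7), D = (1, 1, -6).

Distances: d(A) ≈ 7.6158, d(B) ≈ 14.3527, d(C) ≈ 9.6954, d(D) ≈ 7.2801. Nearest: D = (1, 1, -6) with distance 7.2801.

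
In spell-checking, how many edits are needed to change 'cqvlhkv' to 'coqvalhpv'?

Let D[i][j] be the edit distance between the first i characters of 'cqvlhkv' and the first j characters of 'coqvalhpv', with D[i][0] = i, D[0][j] = j, and D[i][j] = D[i-1][j-1] if the characters match, else 1 + min(D[i-1][j], D[i][j-1], D[i-1][j-1]). Filling the table (rows: prefixes of 'cqvlhkv', columns: prefixes of 'coqvalhpv'):
     ε  c  o  q  v  a  l  h  p  v
  ε  0  1  2  3  4  5  6  7  8  9
  c  1  0  1  2  3  4  5  6  7  8
  q  2  1  1  1  2  3  4  5  6  7
  v  3  2  2  2  1  2  3  4  5  6
  l  4  3  3  3  2  2  2  3  4  5
  h  5  4  4  4  3  3  3  2  3  4
  k  6  5  5  5  4  4  4  3  3  4
  v  7  6  6  6  5  5  5  4  4  3
The bottom-right entry gives D[7][9] = 3, so no sequence of fewer than 3 edits works. Backtracking through the table gives one optimal edit sequence (3 edits):
  cqvlhkv → coqvlhkv (ins o @2)
  coqvlhkv → coqvalhkv (ins a @5)
  coqvalhkv → coqvalhpv (sub k→p @8)
Edit distance = 3.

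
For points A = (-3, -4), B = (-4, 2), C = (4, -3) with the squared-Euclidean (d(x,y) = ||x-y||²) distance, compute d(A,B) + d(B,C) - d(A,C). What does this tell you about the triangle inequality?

d(A,B) = 1² + 6² = 37, d(B,C) = 8² + 5² = 89, d(A,C) = 7² + 1² = 50.
d(A,B) + d(B,C) - d(A,C) = 37 + 89 - 50 = 126 - 50 = 76. This is ≥ 0, so the triangle inequality holds for these points.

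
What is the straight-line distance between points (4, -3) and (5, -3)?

√(Σ(x_i - y_i)²) = √((4 - 5)² + (-3 - (-3))²)
= √((-1)² + 0²) = √(1 + 0) = √1 = 1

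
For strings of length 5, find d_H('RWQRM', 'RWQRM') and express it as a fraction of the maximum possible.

Differing positions: none. Hamming distance = 0. The maximum possible Hamming distance for length-5 strings is 5, so d_H/5 = 0/5 = 0.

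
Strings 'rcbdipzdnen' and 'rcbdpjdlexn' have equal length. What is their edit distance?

Let D[i][j] be the edit distance between the first i characters of 'rcbdipzdnen' and the first j characters of 'rcbdpjdlexn', with D[i][0] = i, D[0][j] = j, and D[i][j] = D[i-1][j-1] if the characters match, else 1 + min(D[i-1][j], D[i][j-1], D[i-1][j-1]). Filling the table (rows: prefixes of 'rcbdipzdnen', columns: prefixes of 'rcbdpjdlexn'):
     ε  r  c  b  d  p  j  d  l  e  x  n
  ε  0  1  2  3  4  5  6  7  8  9 10 11
  r  1  0  1  2  3  4  5  6  7  8  9 10
  c  2  1  0  1  2  3  4  5  6  7  8  9
  b  3  2  1  0  1  2  3  4  5  6  7  8
  d  4  3  2  1  0  1  2  3  4  5  6  7
  i  5  4  3  2  1  1  2  3  4  5  6  7
  p  6  5  4  3  2  1  2  3  4  5  6  7
  z  7  6  5  4  3  2  2  3  4  5  6  7
  d  8  7  6  5  4  3  3  2  3  4  5  6
  n  9  8  7  6  5  4  4  3  3  4  5  5
  e 10  9  8  7  6  5  5  4  4  3  4  5
  n 11 10  9  8  7  6  6  5  5  4  4  4
The bottom-right entry gives D[11][11] = 4, so no sequence of fewer than 4 edits works. Backtracking through the table gives one optimal edit sequence (4 edits):
  rcbdipzdnen → rcbdpzdnen (del i @5)
  rcbdpzdnen → rcbdpjdnen (sub z→j @6)
  rcbdpjdnen → rcbdpjdlen (sub n→l @8)
  rcbdpjdlen → rcbdpjdlexn (ins x @10)
Edit distance = 4.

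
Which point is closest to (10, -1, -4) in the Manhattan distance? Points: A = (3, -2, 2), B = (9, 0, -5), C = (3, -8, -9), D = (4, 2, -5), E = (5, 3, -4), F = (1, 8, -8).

Distances: d(A) = 14, d(B) = 3, d(C) = 19, d(D) = 10, d(E) = 9, d(F) = 22. Nearest: B = (9, 0, -5) with distance 3.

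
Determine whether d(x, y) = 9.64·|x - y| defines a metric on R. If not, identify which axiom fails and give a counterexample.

Yes. Since |x - y| is a metric on R and 9.64 > 0, the positive scalar multiple 9.64·|x - y| is also a metric: scaling by a positive constant preserves non-negativity, identity (d=0 ⟺ |x-y|=0 ⟺ x=y), symmetry, and the triangle inequality.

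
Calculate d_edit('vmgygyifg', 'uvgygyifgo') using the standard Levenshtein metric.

Let D[i][j] be the edit distance between the first i characters of 'vmgygyifg' and the first j characters of 'uvgygyifgo', with D[i][0] = i, D[0][j] = j, and D[i][j] = D[i-1][j-1] if the characters match, else 1 + min(D[i-1][j], D[i][j-1], D[i-1][j-1]). Filling the table (rows: prefixes of 'vmgygyifg', columns: prefixes of 'uvgygyifgo'):
     ε  u  v  g  y  g  y  i  f  g  o
  ε  0  1  2  3  4  5  6  7  8  9 10
  v  1  1  1  2  3  4  5  6  7  8  9
  m  2  2  2  2  3  4  5  6  7  8  9
  g  3  3  3  2  3  3  4  5  6  7  8
  y  4  4  4  3  2  3  3  4  5  6  7
  g  5  5  5  4  3  2  3  4  5  5  6
  y  6  6  6  5  4  3  2  3  4  5  6
  i  7  7  7  6  5  4  3  2  3  4  5
  f  8  8  8  7  6  5  4  3  2  3  4
  g  9  9  9  8  7  6  5  4  3  2  3
The bottom-right entry gives D[9][10] = 3, so no sequence of fewer than 3 edits works. Backtracking through the table gives one optimal edit sequence (3 edits):
  vmgygyifg → umgygyifg (sub v→u @1)
  umgygyifg → uvgygyifg (sub m→v @2)
  uvgygyifg → uvgygyifgo (ins o @10)
Edit distance = 3.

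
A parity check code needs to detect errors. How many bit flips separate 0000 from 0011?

Differing positions: 3, 4. Hamming distance = 2.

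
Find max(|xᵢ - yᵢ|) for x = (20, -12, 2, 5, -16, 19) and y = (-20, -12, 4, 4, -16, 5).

max(|x_i - y_i|) = max(|20 - (-20)|, |-12 - (-12)|, |2 - 4|, |5 - 4|, |-16 - (-16)|, |19 - 5|) = max(40, 0, 2, 1, 0, 14) = 40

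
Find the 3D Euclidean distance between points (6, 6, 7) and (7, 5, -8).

√(Σ(x_i - y_i)²) = √((6 - 7)² + (6 - 5)² + (7 - (-8))²)
= √((-1)² + 1² + 15²) = √(1 + 1 + 225) = √227 ≈ 15.0665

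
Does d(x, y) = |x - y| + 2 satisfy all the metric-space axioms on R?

No. d fails identity of indiscernibles (specifically d(x,x) = 0): d(1, 1) = |1 - 1| + 2 = 0 + 2 = 2 ≠ 0.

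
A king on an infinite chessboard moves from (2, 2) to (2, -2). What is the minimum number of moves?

max(|x_i - y_i|) = max(|2 - 2|, |2 - (-2)|) = max(0, 4) = 4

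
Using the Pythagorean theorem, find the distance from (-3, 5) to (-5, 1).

√(Σ(x_i - y_i)²) = √((-3 - (-5))² + (5 - 1)²)
= √(2² + 4²) = √(4 + 16) = √20 ≈ 4.4721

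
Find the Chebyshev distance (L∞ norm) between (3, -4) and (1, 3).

max(|x_i - y_i|) = max(|3 - 1|, |-4 - 3|) = max(2, 7) = 7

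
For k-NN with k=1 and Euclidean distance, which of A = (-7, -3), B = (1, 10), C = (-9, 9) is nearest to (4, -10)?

Distances: d(A) ≈ 13.0384, d(B) ≈ 20.2237, d(C) ≈ 23.0217. Nearest: A = (-7, -3) with distance 13.0384.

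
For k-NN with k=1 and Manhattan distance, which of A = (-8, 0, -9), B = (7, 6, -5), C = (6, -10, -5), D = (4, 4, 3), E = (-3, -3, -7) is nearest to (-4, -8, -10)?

Distances: d(A) = 13, d(B) = 30, d(C) = 17, d(D) = 33, d(E) = 9. Nearest: E = (-3, -3, -7) with distance 9.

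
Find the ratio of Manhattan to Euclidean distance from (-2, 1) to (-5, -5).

L1 = |-2 - (-5)| + |1 - (-5)| = 3 + 6 = 9
L2 = √(3² + 6²) = √45 ≈ 6.7082
L1 ≥ L2 always (equality iff movement is along one axis); L1 > L2 here.
Ratio L1/L2 = 9/√45 ≈ 1.3416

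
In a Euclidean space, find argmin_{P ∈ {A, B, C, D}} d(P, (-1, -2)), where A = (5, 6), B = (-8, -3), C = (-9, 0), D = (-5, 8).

Distances: d(A) = 10, d(B) ≈ 7.0711, d(C) ≈ 8.2462, d(D) ≈ 10.7703. Nearest: B = (-8, -3) with distance 7.0711.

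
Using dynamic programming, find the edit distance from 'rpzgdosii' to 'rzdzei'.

Let D[i][j] be the edit distance between the first i characters of 'rpzgdosii' and the first j characters of 'rzdzei', with D[i][0] = i, D[0][j] = j, and D[i][j] = D[i-1][j-1] if the characters match, else 1 + min(D[i-1][j], D[i][j-1], D[i-1][j-1]). Filling the table (rows: prefixes of 'rpzgdosii', columns: prefixes of 'rzdzei'):
     ε  r  z  d  z  e  i
  ε  0  1  2  3  4  5  6
  r  1  0  1  2  3  4  5
  p  2  1  1  2  3  4  5
  z  3  2  1  2  2  3  4
  g  4  3  2  2  3  3  4
  d  5  4  3  2  3  4  4
  o  6  5  4  3  3  4  5
  s  7  6  5  4  4  4  5
  i  8  7  6  5  5  5  4
  i  9  8  7  6  6  6  5
The bottom-right entry gives D[9][6] = 5, so no sequence of fewer than 5 edits works. Backtracking through the table gives one optimal edit sequence (5 edits):
  rpzgdosii → rzgdosii (del p @2)
  rzgdosii → rzdosii (del g @3)
  rzdosii → rzdsii (del o @4)
  rzdsii → rzdzii (sub s→z @4)
  rzdzii → rzdzei (sub i→e @5)
Edit distance = 5.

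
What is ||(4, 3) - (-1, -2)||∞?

max(|x_i - y_i|) = max(|4 - (-1)|, |3 - (-2)|) = max(5, 5) = 5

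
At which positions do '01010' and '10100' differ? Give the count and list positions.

Differing positions: 1, 2, 3, 4. Hamming distance = 4.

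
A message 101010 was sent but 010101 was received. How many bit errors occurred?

Differing positions: 1, 2, 3, 4, 5, 6. Hamming distance = 6.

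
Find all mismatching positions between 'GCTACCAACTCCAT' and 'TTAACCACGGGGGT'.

Differing positions: 1, 2, 3, 8, 9, 10, 11, 12, 13. Hamming distance = 9.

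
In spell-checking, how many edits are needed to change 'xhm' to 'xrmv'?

Let D[i][j] be the edit distance between the first i characters of 'xhm' and the first j characters of 'xrmv', with D[i][0] = i, D[0][j] = j, and D[i][j] = D[i-1][j-1] if the characters match, else 1 + min(D[i-1][j], D[i][j-1], D[i-1][j-1]). Filling the table (rows: prefixes of 'xhm', columns: prefixes of 'xrmv'):
     ε  x  r  m  v
  ε  0  1  2  3  4
  x  1  0  1  2  3
  h  2  1  1  2  3
  m  3  2  2  1  2
The bottom-right entry gives D[3][4] = 2, so no sequence of fewer than 2 edits works. Backtracking through the table gives one optimal edit sequence (2 edits):
  xhm → xrm (sub h→r @2)
  xrm → xrmv (ins v @4)
Edit distance = 2.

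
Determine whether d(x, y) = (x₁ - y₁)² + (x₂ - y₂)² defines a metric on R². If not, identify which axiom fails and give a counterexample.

No. The squared Euclidean distance fails the triangle inequality. Counterexample: x = (0, 0), y = (5, 3), z = (10, 6). d(x,z) = 10² + 6² = 136, but d(x,y) + d(y,z) = (5² + 3²) + (5² + 3²) = 34 + 34 = 68. Since 136 > 68, the triangle inequality is violated. (Note: √d, the ordinary Euclidean distance, IS a metric.)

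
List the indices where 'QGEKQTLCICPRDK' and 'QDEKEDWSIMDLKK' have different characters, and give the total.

Differing positions: 2, 5, 6, 7, 8, 10, 11, 12, 13. Hamming distance = 9.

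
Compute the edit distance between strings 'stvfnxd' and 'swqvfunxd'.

Let D[i][j] be the edit distance between the first i characters of 'stvfnxd' and the first j characters of 'swqvfunxd', with D[i][0] = i, D[0][j] = j, and D[i][j] = D[i-1][j-1] if the characters match, else 1 + min(D[i-1][j], D[i][j-1], D[i-1][j-1]). Filling the table (rows: prefixes of 'stvfnxd', columns: prefixes of 'swqvfunxd'):
     ε  s  w  q  v  f  u  n  x  d
  ε  0  1  2  3  4  5  6  7  8  9
  s  1  0  1  2  3  4  5  6  7  8
  t  2  1  1  2  3  4  5  6  7  8
  v  3  2  2  2  2  3  4  5  6  7
  f  4  3  3  3  3  2  3  4  5  6
  n  5  4  4  4  4  3  3  3  4  5
  x  6  5  5  5  5  4  4  4  3  4
  d  7  6  6  6  6  5  5  5  4  3
The bottom-right entry gives D[7][9] = 3, so no sequence of fewer than 3 edits works. Backtracking through the table gives one optimal edit sequence (3 edits):
  stvfnxd → swtvfnxd (ins w @2)
  swtvfnxd → swqvfnxd (sub t→q @3)
  swqvfnxd → swqvfunxd (ins u @6)
Edit distance = 3.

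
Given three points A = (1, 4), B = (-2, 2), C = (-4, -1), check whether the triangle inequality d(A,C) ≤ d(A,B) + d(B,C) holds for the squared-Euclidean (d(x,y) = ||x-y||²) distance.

d(A,B) = 3² + 2² = 13, d(B,C) = 2² + 3² = 13, d(A,C) = 5² + 5² = 50.
d(A,C) = 50 > 13 + 13 = 26. Triangle inequality is VIOLATED. (Squared-Euclidean is not a metric — this is a counterexample.)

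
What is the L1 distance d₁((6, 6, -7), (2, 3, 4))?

Σ|x_i - y_i| = |6 - 2| + |6 - 3| + |-7 - 4| = 4 + 3 + 11 = 18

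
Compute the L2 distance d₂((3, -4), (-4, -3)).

√(Σ(x_i - y_i)²) = √((3 - (-4))² + (-4 - (-3))²)
= √(7² + (-1)²) = √(49 + 1) = √50 ≈ 7.0711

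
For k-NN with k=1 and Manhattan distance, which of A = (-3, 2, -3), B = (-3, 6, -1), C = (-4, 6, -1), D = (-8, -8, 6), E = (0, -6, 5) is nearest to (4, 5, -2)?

Distances: d(A) = 11, d(B) = 9, d(C) = 10, d(D) = 33, d(E) = 22. Nearest: B = (-3, 6, -1) with distance 9.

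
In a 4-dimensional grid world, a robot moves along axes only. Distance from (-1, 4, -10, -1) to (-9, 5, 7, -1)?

Σ|x_i - y_i| = |-1 - (-9)| + |4 - 5| + |-10 - 7| + |-1 - (-1)| = 8 + 1 + 17 + 0 = 26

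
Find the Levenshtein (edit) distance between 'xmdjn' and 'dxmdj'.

Let D[i][j] be the edit distance between the first i characters of 'xmdjn' and the first j characters of 'dxmdj', with D[i][0] = i, D[0][j] = j, and D[i][j] = D[i-1][j-1] if the characters match, else 1 + min(D[i-1][j], D[i][j-1], D[i-1][j-1]). Filling the table (rows: prefixes of 'xmdjn', columns: prefixes of 'dxmdj'):
     ε  d  x  m  d  j
  ε  0  1  2  3  4  5
  x  1  1  1  2  3  4
  m  2  2  2  1  2  3
  d  3  2  3  2  1  2
  j  4  3  3  3  2  1
  n  5  4  4  4  3  2
The bottom-right entry gives D[5][5] = 2, so no sequence of fewer than 2 edits works. Backtracking through the table gives one optimal edit sequence (2 edits):
  xmdjn → dxmdjn (ins d @1)
  dxmdjn → dxmdj (del n @6)
Edit distance = 2.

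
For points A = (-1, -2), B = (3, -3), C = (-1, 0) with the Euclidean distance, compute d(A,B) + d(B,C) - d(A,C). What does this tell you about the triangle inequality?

d(A,B) = √(4² + 1²) = √17 ≈ 4.1231, d(B,C) = √(4² + 3²) = √25 = 5, d(A,C) = √(0² + 2²) = √4 = 2.
d(A,B) + d(B,C) - d(A,C) = 4.1231 + 5 - 2 = 9.1231 - 2 = 7.1231 (to 4 decimal places). This is ≥ 0, so the triangle inequality holds for these points.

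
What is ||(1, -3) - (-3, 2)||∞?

max(|x_i - y_i|) = max(|1 - (-3)|, |-3 - 2|) = max(4, 5) = 5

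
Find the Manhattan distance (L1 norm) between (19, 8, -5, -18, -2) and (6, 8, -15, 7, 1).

Σ|x_i - y_i| = |19 - 6| + |8 - 8| + |-5 - (-15)| + |-18 - 7| + |-2 - 1| = 13 + 0 + 10 + 25 + 3 = 51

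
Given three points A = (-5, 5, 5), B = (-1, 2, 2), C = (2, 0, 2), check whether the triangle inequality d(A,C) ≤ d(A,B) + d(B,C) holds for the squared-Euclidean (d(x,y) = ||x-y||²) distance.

d(A,B) = 4² + 3² + 3² = 34, d(B,C) = 3² + 2² + 0² = 13, d(A,C) = 7² + 5² + 3² = 83.
d(A,C) = 83 > 34 + 13 = 47. Triangle inequality is VIOLATED. (Squared-Euclidean is not a metric — this is a counterexample.)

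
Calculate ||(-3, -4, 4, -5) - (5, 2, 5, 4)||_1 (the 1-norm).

Σ|x_i - y_i| = |-3 - 5| + |-4 - 2| + |4 - 5| + |-5 - 4| = 8 + 6 + 1 + 9 = 24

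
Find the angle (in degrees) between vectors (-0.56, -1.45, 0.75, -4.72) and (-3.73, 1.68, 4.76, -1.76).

With u = (-0.56, -1.45, 0.75, -4.72), v = (-3.73, 1.68, 4.76, -1.76):
u·v = (-0.56)·(-3.73) + (-1.45)·1.68 + 0.75·4.76 + (-4.72)·(-1.76) = 2.0888 + (-2.436) + 3.57 + 8.3072 = 11.53.
|u| = √((-0.56)² + (-1.45)² + 0.75² + (-4.72)²) = √(0.3136 + 2.1025 + 0.5625 + 22.2784) = √25.257, |v| = √((-3.73)² + 1.68² + 4.76² + (-1.76)²) = √(13.9129 + 2.8224 + 22.6576 + 3.0976) = √42.4905.
cos θ = (u·v)/(|u||v|) = 11.53/(√25.257·√42.4905) ≈ 0.351959
θ = arccos(0.351959) ≈ 69.39°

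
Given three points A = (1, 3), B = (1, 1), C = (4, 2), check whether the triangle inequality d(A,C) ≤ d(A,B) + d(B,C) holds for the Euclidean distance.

d(A,B) = √(0² + 2²) = √4 = 2, d(B,C) = √(3² + 1²) = √10 ≈ 3.1623, d(A,C) = √(3² + 1²) = √10 ≈ 3.1623.
d(A,C) ≈ 3.1623 ≤ 2 + 3.1623 = 5.1623. Triangle inequality is satisfied.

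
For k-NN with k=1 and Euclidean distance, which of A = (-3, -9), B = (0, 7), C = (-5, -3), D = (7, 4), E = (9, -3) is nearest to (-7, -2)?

Distances: d(A) ≈ 8.0623, d(B) ≈ 11.4018, d(C) ≈ 2.2361, d(D) ≈ 15.2315, d(E) ≈ 16.0312. Nearest: C = (-5, -3) with distance 2.2361.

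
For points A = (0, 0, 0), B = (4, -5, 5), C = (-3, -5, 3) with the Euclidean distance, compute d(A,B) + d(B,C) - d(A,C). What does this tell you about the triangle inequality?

d(A,B) = √(4² + 5² + 5²) = √66 ≈ 8.124, d(B,C) = √(7² + 0² + 2²) = √53 ≈ 7.2801, d(A,C) = √(3² + 5² + 3²) = √43 ≈ 6.5574.
d(A,B) + d(B,C) - d(A,C) = 8.124 + 7.2801 - 6.5574 = 15.4041 - 6.5574 = 8.8467 (to 4 decimal places). This is ≥ 0, so the triangle inequality holds for these points.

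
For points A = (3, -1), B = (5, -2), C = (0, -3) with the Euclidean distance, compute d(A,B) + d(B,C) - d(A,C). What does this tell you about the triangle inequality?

d(A,B) = √(2² + 1²) = √5 ≈ 2.2361, d(B,C) = √(5² + 1²) = √26 ≈ 5.099, d(A,C) = √(3² + 2²) = √13 ≈ 3.6056.
d(A,B) + d(B,C) - d(A,C) = 2.2361 + 5.099 - 3.6056 = 7.3351 - 3.6056 = 3.7295 (to 4 decimal places). This is ≥ 0, so the triangle inequality holds for these points.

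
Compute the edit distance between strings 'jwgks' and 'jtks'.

Let D[i][j] be the edit distance between the first i characters of 'jwgks' and the first j characters of 'jtks', with D[i][0] = i, D[0][j] = j, and D[i][j] = D[i-1][j-1] if the characters match, else 1 + min(D[i-1][j], D[i][j-1], D[i-1][j-1]). Filling the table (rows: prefixes of 'jwgks', columns: prefixes of 'jtks'):
     ε  j  t  k  s
  ε  0  1  2  3  4
  j  1  0  1  2  3
  w  2  1  1  2  3
  g  3  2  2  2  3
  k  4  3  3  2  3
  s  5  4  4  3  2
The bottom-right entry gives D[5][4] = 2, so no sequence of fewer than 2 edits works. Backtracking through the table gives one optimal edit sequence (2 edits):
  jwgks → jgks (del w @2)
  jgks → jtks (sub g→t @2)
Edit distance = 2.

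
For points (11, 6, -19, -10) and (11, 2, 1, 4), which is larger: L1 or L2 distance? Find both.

L1 = |11 - 11| + |6 - 2| + |-19 - 1| + |-10 - 4| = 0 + 4 + 20 + 14 = 38
L2 = √(0² + 4² + 20² + 14²) = √612 ≈ 24.7386
L1 ≥ L2 always (equality iff movement is along one axis); L1 > L2 here.
Ratio L1/L2 = 38/√612 ≈ 1.5361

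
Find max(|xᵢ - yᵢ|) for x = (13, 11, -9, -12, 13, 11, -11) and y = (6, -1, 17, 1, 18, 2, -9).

max(|x_i - y_i|) = max(|13 - 6|, |11 - (-1)|, |-9 - 17|, |-12 - 1|, |13 - 18|, |11 - 2|, |-11 - (-9)|) = max(7, 12, 26, 13, 5, 9, 2) = 26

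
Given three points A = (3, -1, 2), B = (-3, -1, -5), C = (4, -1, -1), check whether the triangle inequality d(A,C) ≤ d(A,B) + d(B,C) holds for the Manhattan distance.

d(A,B) = 6 + 0 + 7 = 13, d(B,C) = 7 + 0 + 4 = 11, d(A,C) = 1 + 0 + 3 = 4.
d(A,C) = 4 ≤ 13 + 11 = 24. Triangle inequality is satisfied.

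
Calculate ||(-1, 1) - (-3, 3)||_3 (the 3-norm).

(Σ|x_i - y_i|^3)^(1/3) = (|-1 - (-3)|^3 + |1 - 3|^3)^(1/3)
= (2^3 + 2^3)^(1/3) = (8 + 8)^(1/3) = (16)^(1/3) ≈ 2.5198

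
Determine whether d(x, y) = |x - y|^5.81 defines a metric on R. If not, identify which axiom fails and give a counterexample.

No. d(x,y) = |x-y|^5.81 fails the triangle inequality since p = 5.81 > 1. Counterexample: x = 1, y = 7, z = 9. d(x,z) = |1 - 9|^5.81 = 8^5.81 ≈ 176584.5994, but d(x,y) + d(y,z) = 6^5.81 + 2^5.81 ≈ 33193.9369 + 56.1028 = 33250.0397. Since 176584.5994 > 33250.0397, the triangle inequality is violated.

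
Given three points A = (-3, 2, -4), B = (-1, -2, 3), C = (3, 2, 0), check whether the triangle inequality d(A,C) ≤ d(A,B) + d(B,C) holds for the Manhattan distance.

d(A,B) = 2 + 4 + 7 = 13, d(B,C) = 4 + 4 + 3 = 11, d(A,C) = 6 + 0 + 4 = 10.
d(A,C) = 10 ≤ 13 + 11 = 24. Triangle inequality is satisfied.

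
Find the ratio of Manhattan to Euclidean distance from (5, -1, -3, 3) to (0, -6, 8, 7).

L1 = |5 - 0| + |-1 - (-6)| + |-3 - 8| + |3 - 7| = 5 + 5 + 11 + 4 = 25
L2 = √(5² + 5² + 11² + 4²) = √187 ≈ 13.6748
L1 ≥ L2 always (equality iff movement is along one axis); L1 > L2 here.
Ratio L1/L2 = 25/√187 ≈ 1.8282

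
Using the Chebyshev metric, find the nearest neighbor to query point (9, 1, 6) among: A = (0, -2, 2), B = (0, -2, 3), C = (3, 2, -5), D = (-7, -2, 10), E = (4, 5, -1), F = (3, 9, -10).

Distances: d(A) = 9, d(B) = 9, d(C) = 11, d(D) = 16, d(E) = 7, d(F) = 16. Nearest: E = (4, 5, -1) with distance 7.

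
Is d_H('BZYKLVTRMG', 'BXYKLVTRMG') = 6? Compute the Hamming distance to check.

Differing positions: 2. Hamming distance = 1, so the claim that d_H = 6 is false.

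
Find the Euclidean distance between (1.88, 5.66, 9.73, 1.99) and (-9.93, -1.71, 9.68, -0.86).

√(Σ(x_i - y_i)²) = √((1.88 - (-9.93))² + (5.66 - (-1.71))² + (9.73 - 9.68)² + (1.99 - (-0.86))²)
= √(11.81² + 7.37² + 0.05² + 2.85²) = √(139.4761 + 54.3169 + 0.0025 + 8.1225) = √201.918 ≈ 14.2098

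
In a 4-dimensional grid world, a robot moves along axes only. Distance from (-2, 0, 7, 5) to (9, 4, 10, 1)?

Σ|x_i - y_i| = |-2 - 9| + |0 - 4| + |7 - 10| + |5 - 1| = 11 + 4 + 3 + 4 = 22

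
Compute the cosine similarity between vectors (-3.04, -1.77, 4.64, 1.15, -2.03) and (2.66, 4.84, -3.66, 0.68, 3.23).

With u = (-3.04, -1.77, 4.64, 1.15, -2.03), v = (2.66, 4.84, -3.66, 0.68, 3.23):
u·v = (-3.04)·2.66 + (-1.77)·4.84 + 4.64·(-3.66) + 1.15·0.68 + (-2.03)·3.23 = (-8.0864) + (-8.5668) + (-16.9824) + 0.782 + (-6.5569) = -39.4105.
|u| = √((-3.04)² + (-1.77)² + 4.64² + 1.15² + (-2.03)²) = √(9.2416 + 3.1329 + 21.5296 + 1.3225 + 4.1209) = √39.3475, |v| = √(2.66² + 4.84² + (-3.66)² + 0.68² + 3.23²) = √(7.0756 + 23.4256 + 13.3956 + 0.4624 + 10.4329) = √54.7921.
cos θ = (u·v)/(|u||v|) = -39.4105/(√39.3475·√54.7921) ≈ -0.8488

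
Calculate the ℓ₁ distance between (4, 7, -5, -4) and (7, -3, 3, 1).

Σ|x_i - y_i| = |4 - 7| + |7 - (-3)| + |-5 - 3| + |-4 - 1| = 3 + 10 + 8 + 5 = 26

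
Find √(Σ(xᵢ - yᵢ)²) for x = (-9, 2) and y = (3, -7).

√(Σ(x_i - y_i)²) = √((-9 - 3)² + (2 - (-7))²)
= √((-12)² + 9²) = √(144 + 81) = √225 = 15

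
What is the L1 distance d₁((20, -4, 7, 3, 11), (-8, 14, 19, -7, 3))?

Σ|x_i - y_i| = |20 - (-8)| + |-4 - 14| + |7 - 19| + |3 - (-7)| + |11 - 3| = 28 + 18 + 12 + 10 + 8 = 76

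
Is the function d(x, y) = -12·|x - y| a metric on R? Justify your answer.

No. With c = -12 < 0, d fails non-negativity: d(4, 8) = -12·|4 - 8| = -12·4 = -48 < 0.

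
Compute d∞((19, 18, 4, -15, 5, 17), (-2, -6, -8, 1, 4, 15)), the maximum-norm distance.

max(|x_i - y_i|) = max(|19 - (-2)|, |18 - (-6)|, |4 - (-8)|, |-15 - 1|, |5 - 4|, |17 - 15|) = max(21, 24, 12, 16, 1, 2) = 24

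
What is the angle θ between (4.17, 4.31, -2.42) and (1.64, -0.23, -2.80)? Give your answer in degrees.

With u = (4.17, 4.31, -2.42), v = (1.64, -0.23, -2.80):
u·v = 4.17·1.64 + 4.31·(-0.23) + (-2.42)·(-2.8) = 6.8388 + (-0.9913) + 6.776 = 12.6235.
|u| = √(4.17² + 4.31² + (-2.42)²) = √(17.3889 + 18.5761 + 5.8564) = √41.8214, |v| = √(1.64² + (-0.23)² + (-2.8)²) = √(2.6896 + 0.0529 + 7.84) = √10.5825.
cos θ = (u·v)/(|u||v|) = 12.6235/(√41.8214·√10.5825) ≈ 0.600049
θ = arccos(0.600049) ≈ 53.13°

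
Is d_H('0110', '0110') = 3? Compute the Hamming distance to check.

Differing positions: none. Hamming distance = 0, so the claim that d_H = 3 is false.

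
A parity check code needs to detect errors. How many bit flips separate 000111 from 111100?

Differing positions: 1, 2, 3, 5, 6. Hamming distance = 5.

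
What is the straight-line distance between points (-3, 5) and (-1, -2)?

√(Σ(x_i - y_i)²) = √((-3 - (-1))² + (5 - (-2))²)
= √((-2)² + 7²) = √(4 + 49) = √53 ≈ 7.2801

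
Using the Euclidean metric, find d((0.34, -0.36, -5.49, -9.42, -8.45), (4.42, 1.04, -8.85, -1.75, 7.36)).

√(Σ(x_i - y_i)²) = √((0.34 - 4.42)² + (-0.36 - 1.04)² + (-5.49 - (-8.85))² + (-9.42 - (-1.75))² + (-8.45 - 7.36)²)
= √((-4.08)² + (-1.4)² + 3.36² + (-7.67)² + (-15.81)²) = √(16.6464 + 1.96 + 11.2896 + 58.8289 + 249.9561) = √338.681 ≈ 18.4033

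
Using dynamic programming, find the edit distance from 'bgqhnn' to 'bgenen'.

Let D[i][j] be the edit distance between the first i characters of 'bgqhnn' and the first j characters of 'bgenen', with D[i][0] = i, D[0][j] = j, and D[i][j] = D[i-1][j-1] if the characters match, else 1 + min(D[i-1][j], D[i][j-1], D[i-1][j-1]). Filling the table (rows: prefixes of 'bgqhnn', columns: prefixes of 'bgenen'):
     ε  b  g  e  n  e  n
  ε  0  1  2  3  4  5  6
  b  1  0  1  2  3  4  5
  g  2  1  0  1  2  3  4
  q  3  2  1  1  2  3  4
  h  4  3  2  2  2  3  4
  n  5  4  3  3  2  3  3
  n  6  5  4  4  3  3  3
The bottom-right entry gives D[6][6] = 3, so no sequence of fewer than 3 edits works. Backtracking through the table gives one optimal edit sequence (3 edits):
  bgqhnn → bgehnn (sub q→e @3)
  bgehnn → bgennn (sub h→n @4)
  bgennn → bgenen (sub n→e @5)
Edit distance = 3.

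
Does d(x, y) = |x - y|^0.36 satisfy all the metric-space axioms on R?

Yes. With 0 < p = 0.36 ≤ 1, d(x,y) = |x-y|^0.36 is a metric on R. Non-negativity and symmetry are immediate; |x-y|^0.36 = 0 ⟺ |x-y| = 0 ⟺ x = y. For the triangle inequality, the function t ↦ t^0.36 is subadditive on [0,∞) when p ≤ 1, so |x-z|^0.36 ≤ (|x-y| + |y-z|)^0.36 ≤ |x-y|^0.36 + |y-z|^0.36.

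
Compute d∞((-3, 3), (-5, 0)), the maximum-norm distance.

max(|x_i - y_i|) = max(|-3 - (-5)|, |3 - 0|) = max(2, 3) = 3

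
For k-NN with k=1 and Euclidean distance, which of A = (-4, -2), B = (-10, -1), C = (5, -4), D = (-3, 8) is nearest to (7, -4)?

Distances: d(A) ≈ 11.1803, d(B) ≈ 17.2627, d(C) = 2, d(D) ≈ 15.6205. Nearest: C = (5, -4) with distance 2.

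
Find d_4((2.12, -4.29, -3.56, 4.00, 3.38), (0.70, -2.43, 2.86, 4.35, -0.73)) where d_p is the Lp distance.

(Σ|x_i - y_i|^4)^(1/4) = (|2.12 - 0.7|^4 + |-4.29 - (-2.43)|^4 + |-3.56 - 2.86|^4 + |4 - 4.35|^4 + |3.38 - (-0.73)|^4)^(1/4)
= (1.42^4 + 1.86^4 + 6.42^4 + 0.35^4 + 4.11^4)^(1/4) ≈ (4.0659 + 11.9688 + 1698.7916 + 0.015 + 285.343)^(1/4) = (2000.1843)^(1/4) ≈ 6.6876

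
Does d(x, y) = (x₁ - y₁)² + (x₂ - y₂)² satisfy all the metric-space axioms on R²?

No. The squared Euclidean distance fails the triangle inequality. Counterexample: x = (0, 0), y = (5, 5), z = (10, 10). d(x,z) = 10² + 10² = 200, but d(x,y) + d(y,z) = (5² + 5²) + (5² + 5²) = 50 + 50 = 100. Since 200 > 100, the triangle inequality is violated. (Note: √d, the ordinary Euclidean distance, IS a metric.)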